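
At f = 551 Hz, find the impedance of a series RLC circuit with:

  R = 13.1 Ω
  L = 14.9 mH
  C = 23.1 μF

Step 1 — Angular frequency: ω = 2π·f = 2π·551 = 3462 rad/s.
Step 2 — Component impedances:
  R: Z = R = 13.1 Ω
  L: Z = jωL = j·3462·0.0149 = 0 + j51.58 Ω
  C: Z = 1/(jωC) = -j/(ω·C) = 0 - j12.5 Ω
Step 3 — Series combination: Z_total = R + L + C = 13.1 + j39.08 Ω = 41.22∠71.5° Ω.

Z = 13.1 + j39.08 Ω = 41.22∠71.5° Ω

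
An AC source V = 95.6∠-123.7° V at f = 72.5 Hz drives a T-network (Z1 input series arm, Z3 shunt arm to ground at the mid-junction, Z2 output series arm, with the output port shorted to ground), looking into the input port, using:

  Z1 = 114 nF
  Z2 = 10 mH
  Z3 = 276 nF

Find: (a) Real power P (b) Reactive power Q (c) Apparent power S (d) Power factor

Step 1 — Angular frequency: ω = 2π·f = 2π·72.5 = 455.5 rad/s.
Step 2 — Component impedances:
  Z1: Z = 1/(jωC) = -j/(ω·C) = 0 - j1.926e+04 Ω
  Z2: Z = jωL = j·455.5·0.01 = 0 + j4.555 Ω
  Z3: Z = 1/(jωC) = -j/(ω·C) = 0 - j7954 Ω
Step 3 — With the output port shorted to ground, the output series arm Z2 runs from the junction to ground; the shunt arm Z3 also runs from the junction to ground. They appear in parallel: Z3 || Z2 = 0 + j4.558 Ω.
Step 4 — Series with input arm Z1: Z_in = Z1 + (Z3 || Z2) = 0 - j1.925e+04 Ω = 1.925e+04∠-90.0° Ω.
Step 5 — Source phasor: V = 95.6∠-123.7° V = -53.04 - j79.53 V.
Step 6 — Current: I = V / Z = 0.004131 - j0.002755 A = 0.004966∠-33.7° A.
Step 7 — Complex power: S = V·I* = 0 - j0.4747 VA.
Step 8 — Real power: P = Re(S) = 0 W.
Step 9 — Reactive power: Q = Im(S) = -0.4747 VAR.
Step 10 — Apparent power: |S| = 0.4747 VA.
Step 11 — Power factor: PF = P/|S| = 0 (leading).

(a) P = 0 W  (b) Q = -0.4747 VAR  (c) S = 0.4747 VA  (d) PF = 0 (leading)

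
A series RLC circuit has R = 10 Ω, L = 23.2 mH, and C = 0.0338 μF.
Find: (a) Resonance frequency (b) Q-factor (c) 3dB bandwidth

Step 1 — Resonance condition Im(Z)=0 gives ω₀ = 1/√(LC).
Step 2 — ω₀ = 1/√(0.0232·3.38e-08) = 3.571e+04 rad/s.
Step 3 — f₀ = ω₀/(2π) = 5684 Hz.
Step 4 — Series Q: Q = ω₀L/R = 3.571e+04·0.0232/10 = 82.85.
Step 5 — 3dB bandwidth: Δω = ω₀/Q = 431 rad/s; BW = Δω/(2π) = 68.6 Hz.

(a) f₀ = 5684 Hz  (b) Q = 82.85  (c) BW = 68.6 Hz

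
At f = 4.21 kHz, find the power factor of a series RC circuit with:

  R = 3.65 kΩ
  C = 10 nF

Step 1 — Angular frequency: ω = 2π·f = 2π·4210 = 2.645e+04 rad/s.
Step 2 — Component impedances:
  R: Z = R = 3650 Ω
  C: Z = 1/(jωC) = -j/(ω·C) = 0 - j3780 Ω
Step 3 — Series combination: Z_total = R + C = 3650 - j3780 Ω = 5255∠-46.0° Ω.
Step 4 — Power factor: PF = cos(φ) = Re(Z)/|Z| = 3650/5255 = 0.6946.
Step 5 — Type: Im(Z) = -3780 ⇒ leading (phase φ = -46.0°).

PF = 0.6946 (leading, φ = -46.0°)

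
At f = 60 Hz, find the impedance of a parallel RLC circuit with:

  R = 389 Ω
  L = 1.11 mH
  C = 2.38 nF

Step 1 — Angular frequency: ω = 2π·f = 2π·60 = 377 rad/s.
Step 2 — Component impedances:
  R: Z = R = 389 Ω
  L: Z = jωL = j·377·0.00111 = 0 + j0.4185 Ω
  C: Z = 1/(jωC) = -j/(ω·C) = 0 - j1.115e+06 Ω
Step 3 — Parallel combination: 1/Z_total = 1/R + 1/L + 1/C; Z_total = 0.0004502 + j0.4185 Ω = 0.4185∠89.9° Ω.

Z = 0.0004502 + j0.4185 Ω = 0.4185∠89.9° Ω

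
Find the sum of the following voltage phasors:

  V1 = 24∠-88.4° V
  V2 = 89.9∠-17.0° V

Step 1 — Convert each phasor to rectangular form:
  V1 = 24·(cos(-88.4°) + j·sin(-88.4°)) = 0.6701 - j23.99 V
  V2 = 89.9·(cos(-17.0°) + j·sin(-17.0°)) = 85.97 - j26.28 V
Step 2 — Sum components: V_total = 86.64 - j50.27 V.
Step 3 — Convert to polar: |V_total| = 100.2 V, ∠V_total = -30.1°.

V_total = 100.2∠-30.1° V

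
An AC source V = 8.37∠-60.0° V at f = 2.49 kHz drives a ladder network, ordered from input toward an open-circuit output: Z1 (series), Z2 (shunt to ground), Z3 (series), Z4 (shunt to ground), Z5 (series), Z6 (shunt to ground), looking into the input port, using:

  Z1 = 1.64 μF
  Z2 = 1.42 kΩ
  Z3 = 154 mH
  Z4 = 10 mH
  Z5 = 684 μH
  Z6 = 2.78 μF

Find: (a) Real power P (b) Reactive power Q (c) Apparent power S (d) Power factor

Step 1 — Angular frequency: ω = 2π·f = 2π·2490 = 1.565e+04 rad/s.
Step 2 — Component impedances:
  Z1: Z = 1/(jωC) = -j/(ω·C) = 0 - j38.97 Ω
  Z2: Z = R = 1420 Ω
  Z3: Z = jωL = j·1.565e+04·0.154 = 0 + j2409 Ω
  Z4: Z = jωL = j·1.565e+04·0.01 = 0 + j156.5 Ω
  Z5: Z = jωL = j·1.565e+04·0.000684 = 0 + j10.7 Ω
  Z6: Z = 1/(jωC) = -j/(ω·C) = 0 - j22.99 Ω
Step 3 — Ladder network (open output): work backward from the far end, alternating series and parallel combinations. Z_in = 1051 + j583.8 Ω = 1202∠29.1° Ω.
Step 4 — Source phasor: V = 8.37∠-60.0° V = 4.185 - j7.249 V.
Step 5 — Current: I = V / Z = 0.0001148 - j0.006961 A = 0.006962∠-89.1° A.
Step 6 — Complex power: S = V·I* = 0.05094 + j0.0283 VA.
Step 7 — Real power: P = Re(S) = 0.05094 W.
Step 8 — Reactive power: Q = Im(S) = 0.0283 VAR.
Step 9 — Apparent power: |S| = 0.05827 VA.
Step 10 — Power factor: PF = P/|S| = 0.8742 (lagging).

(a) P = 0.05094 W  (b) Q = 0.0283 VAR  (c) S = 0.05827 VA  (d) PF = 0.8742 (lagging)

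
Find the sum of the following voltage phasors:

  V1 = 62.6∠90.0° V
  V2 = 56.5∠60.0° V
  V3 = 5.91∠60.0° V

Step 1 — Convert each phasor to rectangular form:
  V1 = 62.6·(cos(90.0°) + j·sin(90.0°)) = 0 + j62.6 V
  V2 = 56.5·(cos(60.0°) + j·sin(60.0°)) = 28.25 + j48.93 V
  V3 = 5.91·(cos(60.0°) + j·sin(60.0°)) = 2.955 + j5.118 V
Step 2 — Sum components: V_total = 31.21 + j116.6 V.
Step 3 — Convert to polar: |V_total| = 120.8 V, ∠V_total = 75.0°.

V_total = 120.8∠75.0° V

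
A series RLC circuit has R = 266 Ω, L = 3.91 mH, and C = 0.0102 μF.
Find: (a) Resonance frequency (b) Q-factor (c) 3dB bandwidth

Step 1 — Resonance: ω₀ = 1/√(LC) = 1/√(0.00391·1.02e-08) = 1.583e+05 rad/s.
Step 2 — f₀ = ω₀/(2π) = 2.52e+04 Hz.
Step 3 — Series Q: Q = ω₀L/R = 1.583e+05·0.00391/266 = 2.328.
Step 4 — Bandwidth: Δω = ω₀/Q = 6.803e+04 rad/s; BW = Δω/(2π) = 1.083e+04 Hz.

(a) f₀ = 2.52e+04 Hz  (b) Q = 2.328  (c) BW = 1.083e+04 Hz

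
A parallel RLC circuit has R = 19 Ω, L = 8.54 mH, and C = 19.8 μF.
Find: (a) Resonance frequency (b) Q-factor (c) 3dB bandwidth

Step 1 — Resonance: ω₀ = 1/√(LC) = 1/√(0.00854·1.98e-05) = 2432 rad/s.
Step 2 — f₀ = ω₀/(2π) = 387 Hz.
Step 3 — Parallel Q: Q = R/(ω₀L) = 19/(2432·0.00854) = 0.9149.
Step 4 — Bandwidth: Δω = ω₀/Q = 2658 rad/s; BW = Δω/(2π) = 423.1 Hz.

(a) f₀ = 387 Hz  (b) Q = 0.9149  (c) BW = 423.1 Hz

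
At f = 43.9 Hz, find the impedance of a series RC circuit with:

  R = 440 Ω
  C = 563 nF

Step 1 — Angular frequency: ω = 2π·f = 2π·43.9 = 275.8 rad/s.
Step 2 — Component impedances:
  R: Z = R = 440 Ω
  C: Z = 1/(jωC) = -j/(ω·C) = 0 - j6439 Ω
Step 3 — Series combination: Z_total = R + C = 440 - j6439 Ω = 6454∠-86.1° Ω.

Z = 440 - j6439 Ω = 6454∠-86.1° Ω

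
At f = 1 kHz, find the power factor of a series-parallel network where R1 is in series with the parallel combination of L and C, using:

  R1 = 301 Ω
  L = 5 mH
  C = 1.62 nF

Step 1 — Angular frequency: ω = 2π·f = 2π·1000 = 6283 rad/s.
Step 2 — Component impedances:
  R1: Z = R = 301 Ω
  L: Z = jωL = j·6283·0.005 = 0 + j31.42 Ω
  C: Z = 1/(jωC) = -j/(ω·C) = 0 - j9.824e+04 Ω
Step 3 — Parallel branch: L || C = 1/(1/L + 1/C) = 0 + j31.43 Ω.
Step 4 — Series with R1: Z_total = R1 + (L || C) = 301 + j31.43 Ω = 302.6∠6.0° Ω.
Step 5 — Power factor: PF = cos(φ) = Re(Z)/|Z| = 301/302.64 = 0.9946.
Step 6 — Type: Im(Z) = 31.43 ⇒ lagging (phase φ = 6.0°).

PF = 0.9946 (lagging, φ = 6.0°)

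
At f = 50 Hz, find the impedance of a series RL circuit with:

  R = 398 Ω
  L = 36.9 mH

Step 1 — Angular frequency: ω = 2π·f = 2π·50 = 314.2 rad/s.
Step 2 — Component impedances:
  R: Z = R = 398 Ω
  L: Z = jωL = j·314.2·0.0369 = 0 + j11.59 Ω
Step 3 — Series combination: Z_total = R + L = 398 + j11.59 Ω = 398.2∠1.7° Ω.

Z = 398 + j11.59 Ω = 398.2∠1.7° Ω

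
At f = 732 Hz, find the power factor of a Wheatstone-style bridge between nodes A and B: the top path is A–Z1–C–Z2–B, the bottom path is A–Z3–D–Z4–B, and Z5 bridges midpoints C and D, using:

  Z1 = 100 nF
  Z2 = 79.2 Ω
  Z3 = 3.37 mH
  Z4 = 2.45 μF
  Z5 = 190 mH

Step 1 — Angular frequency: ω = 2π·f = 2π·732 = 4599 rad/s.
Step 2 — Component impedances:
  Z1: Z = 1/(jωC) = -j/(ω·C) = 0 - j2174 Ω
  Z2: Z = R = 79.2 Ω
  Z3: Z = jωL = j·4599·0.00337 = 0 + j15.5 Ω
  Z4: Z = 1/(jωC) = -j/(ω·C) = 0 - j88.74 Ω
  Z5: Z = jωL = j·4599·0.19 = 0 + j873.9 Ω
Step 3 — Bridge requires nodal analysis (the Z5 bridge couples midpoints C and D, so the two paths cannot be reduced to a simple series/parallel combination). Setting node B to ground and injecting 1 A at node A, the 3-node admittance system at A, C, D solves to V_A = Z_AB = 0.4089 - j80.18 Ω = 80.18∠-89.7° Ω.
Step 4 — Power factor: PF = cos(φ) = Re(Z)/|Z| = 0.4089/80.18 = 0.0051.
Step 5 — Type: Im(Z) = -80.18 ⇒ leading (phase φ = -89.7°).

PF = 0.0051 (leading, φ = -89.7°)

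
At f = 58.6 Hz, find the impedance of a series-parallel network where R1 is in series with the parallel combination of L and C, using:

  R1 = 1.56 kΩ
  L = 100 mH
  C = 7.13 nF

Step 1 — Angular frequency: ω = 2π·f = 2π·58.6 = 368.2 rad/s.
Step 2 — Component impedances:
  R1: Z = R = 1560 Ω
  L: Z = jωL = j·368.2·0.1 = 0 + j36.82 Ω
  C: Z = 1/(jωC) = -j/(ω·C) = 0 - j3.809e+05 Ω
Step 3 — Parallel branch: L || C = 1/(1/L + 1/C) = 0 + j36.82 Ω.
Step 4 — Series with R1: Z_total = R1 + (L || C) = 1560 + j36.82 Ω = 1560∠1.4° Ω.

Z = 1560 + j36.82 Ω = 1560∠1.4° Ω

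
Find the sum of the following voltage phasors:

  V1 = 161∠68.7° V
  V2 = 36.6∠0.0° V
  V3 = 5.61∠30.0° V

Step 1 — Convert each phasor to rectangular form:
  V1 = 161·(cos(68.7°) + j·sin(68.7°)) = 58.48 + j150 V
  V2 = 36.6·(cos(0.0°) + j·sin(0.0°)) = 36.6 V
  V3 = 5.61·(cos(30.0°) + j·sin(30.0°)) = 4.858 + j2.805 V
Step 2 — Sum components: V_total = 99.94 + j152.8 V.
Step 3 — Convert to polar: |V_total| = 182.6 V, ∠V_total = 56.8°.

V_total = 182.6∠56.8° V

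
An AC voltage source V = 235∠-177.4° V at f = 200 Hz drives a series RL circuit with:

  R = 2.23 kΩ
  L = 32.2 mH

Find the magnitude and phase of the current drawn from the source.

Step 1 — Angular frequency: ω = 2π·f = 2π·200 = 1257 rad/s.
Step 2 — Component impedances:
  R: Z = R = 2230 Ω
  L: Z = jωL = j·1257·0.0322 = 0 + j40.46 Ω
Step 3 — Series combination: Z_total = R + L = 2230 + j40.46 Ω = 2230∠1.0° Ω.
Step 4 — Source phasor: V = 235∠-177.4° V = -234.8 - j10.66 V.
Step 5 — Ohm's law: I = V / Z_total = (-234.8 - j10.66) / (2230 + j40.46) = -0.1053 - j0.002869 A.
Step 6 — Convert to polar: |I| = 0.1054 A, ∠I = -178.4°.

I = 0.1054∠-178.4° A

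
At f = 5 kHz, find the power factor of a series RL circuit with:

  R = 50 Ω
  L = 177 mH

Step 1 — Angular frequency: ω = 2π·f = 2π·5000 = 3.142e+04 rad/s.
Step 2 — Component impedances:
  R: Z = R = 50 Ω
  L: Z = jωL = j·3.142e+04·0.177 = 0 + j5561 Ω
Step 3 — Series combination: Z_total = R + L = 50 + j5561 Ω = 5561∠89.5° Ω.
Step 4 — Power factor: PF = cos(φ) = Re(Z)/|Z| = 50/5561 = 0.008991.
Step 5 — Type: Im(Z) = 5561 ⇒ lagging (phase φ = 89.5°).

PF = 0.008991 (lagging, φ = 89.5°)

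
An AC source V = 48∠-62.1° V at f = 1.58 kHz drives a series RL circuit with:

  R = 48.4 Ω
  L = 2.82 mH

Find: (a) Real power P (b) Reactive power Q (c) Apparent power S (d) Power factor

Step 1 — Angular frequency: ω = 2π·f = 2π·1580 = 9927 rad/s.
Step 2 — Component impedances:
  R: Z = R = 48.4 Ω
  L: Z = jωL = j·9927·0.00282 = 0 + j28 Ω
Step 3 — Series combination: Z_total = R + L = 48.4 + j28 Ω = 55.91∠30.0° Ω.
Step 4 — Source phasor: V = 48∠-62.1° V = 22.46 - j42.42 V.
Step 5 — Current: I = V / Z = -0.03214 - j0.8579 A = 0.8585∠-92.1° A.
Step 6 — Complex power: S = V·I* = 35.67 + j20.63 VA.
Step 7 — Real power: P = Re(S) = 35.67 W.
Step 8 — Reactive power: Q = Im(S) = 20.63 VAR.
Step 9 — Apparent power: |S| = 41.21 VA.
Step 10 — Power factor: PF = P/|S| = 0.8656 (lagging).

(a) P = 35.67 W  (b) Q = 20.63 VAR  (c) S = 41.21 VA  (d) PF = 0.8656 (lagging)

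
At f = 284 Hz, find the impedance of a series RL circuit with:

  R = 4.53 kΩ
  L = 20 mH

Step 1 — Angular frequency: ω = 2π·f = 2π·284 = 1784 rad/s.
Step 2 — Component impedances:
  R: Z = R = 4530 Ω
  L: Z = jωL = j·1784·0.02 = 0 + j35.69 Ω
Step 3 — Series combination: Z_total = R + L = 4530 + j35.69 Ω = 4530∠0.5° Ω.

Z = 4530 + j35.69 Ω = 4530∠0.5° Ω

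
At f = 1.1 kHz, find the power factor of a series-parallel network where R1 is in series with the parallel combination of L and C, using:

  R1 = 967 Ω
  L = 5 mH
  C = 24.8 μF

Step 1 — Angular frequency: ω = 2π·f = 2π·1100 = 6912 rad/s.
Step 2 — Component impedances:
  R1: Z = R = 967 Ω
  L: Z = jωL = j·6912·0.005 = 0 + j34.56 Ω
  C: Z = 1/(jωC) = -j/(ω·C) = 0 - j5.834 Ω
Step 3 — Parallel branch: L || C = 1/(1/L + 1/C) = 0 - j7.019 Ω.
Step 4 — Series with R1: Z_total = R1 + (L || C) = 967 - j7.019 Ω = 967∠-0.4° Ω.
Step 5 — Power factor: PF = cos(φ) = Re(Z)/|Z| = 967/967 = 1.
Step 6 — Type: Im(Z) = -7.019 ⇒ leading (phase φ = -0.4°).

PF = 1 (leading, φ = -0.4°)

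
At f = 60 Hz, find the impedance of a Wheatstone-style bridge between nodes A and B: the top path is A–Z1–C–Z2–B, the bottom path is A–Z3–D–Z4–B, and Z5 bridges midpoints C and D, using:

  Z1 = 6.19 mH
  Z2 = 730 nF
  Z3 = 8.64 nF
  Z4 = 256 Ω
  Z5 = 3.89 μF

Step 1 — Angular frequency: ω = 2π·f = 2π·60 = 377 rad/s.
Step 2 — Component impedances:
  Z1: Z = jωL = j·377·0.00619 = 0 + j2.334 Ω
  Z2: Z = 1/(jωC) = -j/(ω·C) = 0 - j3634 Ω
  Z3: Z = 1/(jωC) = -j/(ω·C) = 0 - j3.07e+05 Ω
  Z4: Z = R = 256 Ω
  Z5: Z = 1/(jωC) = -j/(ω·C) = 0 - j681.9 Ω
Step 3 — Bridge requires nodal analysis (the Z5 bridge couples midpoints C and D, so the two paths cannot be reduced to a simple series/parallel combination). Setting node B to ground and injecting 1 A at node A, the 3-node admittance system at A, C, D solves to V_A = Z_AB = 181 - j581.5 Ω = 609∠-72.7° Ω.

Z = 181 - j581.5 Ω = 609∠-72.7° Ω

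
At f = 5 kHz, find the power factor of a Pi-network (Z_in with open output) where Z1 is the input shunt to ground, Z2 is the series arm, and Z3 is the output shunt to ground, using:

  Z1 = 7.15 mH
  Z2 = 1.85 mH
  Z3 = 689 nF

Step 1 — Angular frequency: ω = 2π·f = 2π·5000 = 3.142e+04 rad/s.
Step 2 — Component impedances:
  Z1: Z = jωL = j·3.142e+04·0.00715 = 0 + j224.6 Ω
  Z2: Z = jωL = j·3.142e+04·0.00185 = 0 + j58.12 Ω
  Z3: Z = 1/(jωC) = -j/(ω·C) = 0 - j46.2 Ω
Step 3 — With open output, the series arm Z2 and the output shunt Z3 appear in series to ground: Z2 + Z3 = 0 + j11.92 Ω.
Step 4 — Parallel with input shunt Z1: Z_in = Z1 || (Z2 + Z3) = 0 + j11.32 Ω = 11.32∠90.0° Ω.
Step 5 — Power factor: PF = cos(φ) = Re(Z)/|Z| = -0/11.32 = -0.
Step 6 — Type: Im(Z) = 11.32 ⇒ lagging (phase φ = 90.0°).

PF = -0 (lagging, φ = 90.0°)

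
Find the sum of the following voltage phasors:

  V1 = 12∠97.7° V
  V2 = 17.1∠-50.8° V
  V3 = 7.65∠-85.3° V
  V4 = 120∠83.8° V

Step 1 — Convert each phasor to rectangular form:
  V1 = 12·(cos(97.7°) + j·sin(97.7°)) = -1.608 + j11.89 V
  V2 = 17.1·(cos(-50.8°) + j·sin(-50.8°)) = 10.81 - j13.25 V
  V3 = 7.65·(cos(-85.3°) + j·sin(-85.3°)) = 0.6268 - j7.624 V
  V4 = 120·(cos(83.8°) + j·sin(83.8°)) = 12.96 + j119.3 V
Step 2 — Sum components: V_total = 22.79 + j110.3 V.
Step 3 — Convert to polar: |V_total| = 112.6 V, ∠V_total = 78.3°.

V_total = 112.6∠78.3° V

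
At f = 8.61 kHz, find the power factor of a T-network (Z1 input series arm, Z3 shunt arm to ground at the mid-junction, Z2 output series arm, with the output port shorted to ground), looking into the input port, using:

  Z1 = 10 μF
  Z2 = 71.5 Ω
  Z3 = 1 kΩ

Step 1 — Angular frequency: ω = 2π·f = 2π·8610 = 5.41e+04 rad/s.
Step 2 — Component impedances:
  Z1: Z = 1/(jωC) = -j/(ω·C) = 0 - j1.848 Ω
  Z2: Z = R = 71.5 Ω
  Z3: Z = R = 1000 Ω
Step 3 — With the output port shorted to ground, the output series arm Z2 runs from the junction to ground; the shunt arm Z3 also runs from the junction to ground. They appear in parallel: Z3 || Z2 = 66.73 Ω.
Step 4 — Series with input arm Z1: Z_in = Z1 + (Z3 || Z2) = 66.73 - j1.848 Ω = 66.75∠-1.6° Ω.
Step 5 — Power factor: PF = cos(φ) = Re(Z)/|Z| = 66.729/66.754 = 0.9996.
Step 6 — Type: Im(Z) = -1.848 ⇒ leading (phase φ = -1.6°).

PF = 0.9996 (leading, φ = -1.6°)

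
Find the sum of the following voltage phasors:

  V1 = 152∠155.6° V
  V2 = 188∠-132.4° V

Step 1 — Convert each phasor to rectangular form:
  V1 = 152·(cos(155.6°) + j·sin(155.6°)) = -138.4 + j62.79 V
  V2 = 188·(cos(-132.4°) + j·sin(-132.4°)) = -126.8 - j138.8 V
Step 2 — Sum components: V_total = -265.2 - j76.04 V.
Step 3 — Convert to polar: |V_total| = 275.9 V, ∠V_total = -164.0°.

V_total = 275.9∠-164.0° V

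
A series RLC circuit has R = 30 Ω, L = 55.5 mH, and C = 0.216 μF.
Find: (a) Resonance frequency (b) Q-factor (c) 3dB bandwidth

Step 1 — Resonance condition Im(Z)=0 gives ω₀ = 1/√(LC).
Step 2 — ω₀ = 1/√(0.0555·2.16e-07) = 9133 rad/s.
Step 3 — f₀ = ω₀/(2π) = 1454 Hz.
Step 4 — Series Q: Q = ω₀L/R = 9133·0.0555/30 = 16.9.
Step 5 — 3dB bandwidth: Δω = ω₀/Q = 540.5 rad/s; BW = Δω/(2π) = 86.03 Hz.

(a) f₀ = 1454 Hz  (b) Q = 16.9  (c) BW = 86.03 Hz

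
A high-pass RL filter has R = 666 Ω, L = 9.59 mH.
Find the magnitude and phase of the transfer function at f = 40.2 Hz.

Step 1 — Angular frequency: ω = 2π·40.2 = 252.6 rad/s.
Step 2 — Transfer function: H(jω) = jωL/(R + jωL).
Step 3 — Numerator jωL = j·2.422; denominator R + jωL = 666 + j2.422.
Step 4 — H = 1.323e-05 + j0.003637.
Step 5 — Magnitude: |H| = 0.003637 (-48.8 dB); phase: φ = 89.8°.

|H| = 0.003637 (-48.8 dB), φ = 89.8°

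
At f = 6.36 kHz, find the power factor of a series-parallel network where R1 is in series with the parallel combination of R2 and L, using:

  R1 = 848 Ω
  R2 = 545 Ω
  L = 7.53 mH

Step 1 — Angular frequency: ω = 2π·f = 2π·6360 = 3.996e+04 rad/s.
Step 2 — Component impedances:
  R1: Z = R = 848 Ω
  R2: Z = R = 545 Ω
  L: Z = jωL = j·3.996e+04·0.00753 = 0 + j300.9 Ω
Step 3 — Parallel branch: R2 || L = 1/(1/R2 + 1/L) = 127.3 + j230.6 Ω.
Step 4 — Series with R1: Z_total = R1 + (R2 || L) = 975.3 + j230.6 Ω = 1002∠13.3° Ω.
Step 5 — Power factor: PF = cos(φ) = Re(Z)/|Z| = 975.32/1002.2 = 0.9732.
Step 6 — Type: Im(Z) = 230.6 ⇒ lagging (phase φ = 13.3°).

PF = 0.9732 (lagging, φ = 13.3°)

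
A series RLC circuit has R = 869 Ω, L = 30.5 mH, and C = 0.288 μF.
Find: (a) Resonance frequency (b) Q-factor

Step 1 — Resonance condition Im(Z)=0 gives ω₀ = 1/√(LC).
Step 2 — ω₀ = 1/√(0.0305·2.88e-07) = 1.067e+04 rad/s.
Step 3 — f₀ = ω₀/(2π) = 1698 Hz.
Step 4 — Series Q: Q = ω₀L/R = 1.067e+04·0.0305/869 = 0.3745.

(a) f₀ = 1698 Hz  (b) Q = 0.3745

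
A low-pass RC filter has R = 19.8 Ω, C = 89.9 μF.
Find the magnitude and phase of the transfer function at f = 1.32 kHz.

Step 1 — Angular frequency: ω = 2π·1320 = 8294 rad/s.
Step 2 — Transfer function: H(jω) = 1/(1 + jωRC).
Step 3 — Denominator: 1 + jωRC = 1 + j·8294·19.8·8.99e-05 = 1 + j14.76.
Step 4 — H = 0.004567 - j0.06743.
Step 5 — Magnitude: |H| = 0.06758 (-23.4 dB); phase: φ = -86.1°.

|H| = 0.06758 (-23.4 dB), φ = -86.1°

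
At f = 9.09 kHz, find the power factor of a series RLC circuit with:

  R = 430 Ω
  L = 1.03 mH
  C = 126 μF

Step 1 — Angular frequency: ω = 2π·f = 2π·9090 = 5.711e+04 rad/s.
Step 2 — Component impedances:
  R: Z = R = 430 Ω
  L: Z = jωL = j·5.711e+04·0.00103 = 0 + j58.83 Ω
  C: Z = 1/(jωC) = -j/(ω·C) = 0 - j0.139 Ω
Step 3 — Series combination: Z_total = R + L + C = 430 + j58.69 Ω = 434∠7.8° Ω.
Step 4 — Power factor: PF = cos(φ) = Re(Z)/|Z| = 430/434 = 0.9908.
Step 5 — Type: Im(Z) = 58.69 ⇒ lagging (phase φ = 7.8°).

PF = 0.9908 (lagging, φ = 7.8°)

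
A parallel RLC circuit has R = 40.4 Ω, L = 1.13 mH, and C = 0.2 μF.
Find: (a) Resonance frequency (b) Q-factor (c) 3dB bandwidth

Step 1 — Resonance: ω₀ = 1/√(LC) = 1/√(0.00113·2e-07) = 6.652e+04 rad/s.
Step 2 — f₀ = ω₀/(2π) = 1.059e+04 Hz.
Step 3 — Parallel Q: Q = R/(ω₀L) = 40.4/(6.652e+04·0.00113) = 0.5375.
Step 4 — Bandwidth: Δω = ω₀/Q = 1.238e+05 rad/s; BW = Δω/(2π) = 1.97e+04 Hz.

(a) f₀ = 1.059e+04 Hz  (b) Q = 0.5375  (c) BW = 1.97e+04 Hz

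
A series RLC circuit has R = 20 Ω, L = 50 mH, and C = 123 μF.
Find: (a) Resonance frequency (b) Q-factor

Step 1 — Resonance condition Im(Z)=0 gives ω₀ = 1/√(LC).
Step 2 — ω₀ = 1/√(0.05·0.000123) = 403.2 rad/s.
Step 3 — f₀ = ω₀/(2π) = 64.18 Hz.
Step 4 — Series Q: Q = ω₀L/R = 403.2·0.05/20 = 1.008.

(a) f₀ = 64.18 Hz  (b) Q = 1.008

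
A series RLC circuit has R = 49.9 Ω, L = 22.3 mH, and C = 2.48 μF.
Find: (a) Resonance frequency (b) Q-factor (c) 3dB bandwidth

Step 1 — Resonance condition Im(Z)=0 gives ω₀ = 1/√(LC).
Step 2 — ω₀ = 1/√(0.0223·2.48e-06) = 4252 rad/s.
Step 3 — f₀ = ω₀/(2π) = 676.8 Hz.
Step 4 — Series Q: Q = ω₀L/R = 4252·0.0223/49.9 = 1.9.
Step 5 — 3dB bandwidth: Δω = ω₀/Q = 2238 rad/s; BW = Δω/(2π) = 356.1 Hz.

(a) f₀ = 676.8 Hz  (b) Q = 1.9  (c) BW = 356.1 Hz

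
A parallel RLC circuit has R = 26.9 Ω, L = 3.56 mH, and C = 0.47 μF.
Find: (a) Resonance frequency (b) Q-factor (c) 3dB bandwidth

Step 1 — Resonance: ω₀ = 1/√(LC) = 1/√(0.00356·4.7e-07) = 2.445e+04 rad/s.
Step 2 — f₀ = ω₀/(2π) = 3891 Hz.
Step 3 — Parallel Q: Q = R/(ω₀L) = 26.9/(2.445e+04·0.00356) = 0.3091.
Step 4 — Bandwidth: Δω = ω₀/Q = 7.91e+04 rad/s; BW = Δω/(2π) = 1.259e+04 Hz.

(a) f₀ = 3891 Hz  (b) Q = 0.3091  (c) BW = 1.259e+04 Hz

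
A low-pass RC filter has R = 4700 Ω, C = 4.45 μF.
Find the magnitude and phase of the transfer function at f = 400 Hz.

Step 1 — Angular frequency: ω = 2π·400 = 2513 rad/s.
Step 2 — Transfer function: H(jω) = 1/(1 + jωRC).
Step 3 — Denominator: 1 + jωRC = 1 + j·2513·4700·4.45e-06 = 1 + j52.57.
Step 4 — H = 0.0003618 - j0.01902.
Step 5 — Magnitude: |H| = 0.01902 (-34.4 dB); phase: φ = -88.9°.

|H| = 0.01902 (-34.4 dB), φ = -88.9°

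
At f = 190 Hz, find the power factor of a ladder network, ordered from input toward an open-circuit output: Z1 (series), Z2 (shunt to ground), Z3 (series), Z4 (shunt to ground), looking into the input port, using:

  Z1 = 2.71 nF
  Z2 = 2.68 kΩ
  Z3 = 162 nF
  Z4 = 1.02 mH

Step 1 — Angular frequency: ω = 2π·f = 2π·190 = 1194 rad/s.
Step 2 — Component impedances:
  Z1: Z = 1/(jωC) = -j/(ω·C) = 0 - j3.091e+05 Ω
  Z2: Z = R = 2680 Ω
  Z3: Z = 1/(jωC) = -j/(ω·C) = 0 - j5171 Ω
  Z4: Z = jωL = j·1194·0.00102 = 0 + j1.218 Ω
Step 3 — Ladder network (open output): work backward from the far end, alternating series and parallel combinations. Z_in = 2112 - j3.102e+05 Ω = 3.102e+05∠-89.6° Ω.
Step 4 — Power factor: PF = cos(φ) = Re(Z)/|Z| = 2112/3.102e+05 = 0.006809.
Step 5 — Type: Im(Z) = -3.102e+05 ⇒ leading (phase φ = -89.6°).

PF = 0.006809 (leading, φ = -89.6°)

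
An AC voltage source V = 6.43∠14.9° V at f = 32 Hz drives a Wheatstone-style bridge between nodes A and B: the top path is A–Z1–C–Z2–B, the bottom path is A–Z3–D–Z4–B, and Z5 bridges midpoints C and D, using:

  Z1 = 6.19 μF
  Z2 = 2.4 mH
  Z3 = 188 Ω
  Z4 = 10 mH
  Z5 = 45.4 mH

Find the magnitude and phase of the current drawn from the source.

Step 1 — Angular frequency: ω = 2π·f = 2π·32 = 201.1 rad/s.
Step 2 — Component impedances:
  Z1: Z = 1/(jωC) = -j/(ω·C) = 0 - j803.5 Ω
  Z2: Z = jωL = j·201.1·0.0024 = 0 + j0.4825 Ω
  Z3: Z = R = 188 Ω
  Z4: Z = jωL = j·201.1·0.01 = 0 + j2.011 Ω
  Z5: Z = jωL = j·201.1·0.0454 = 0 + j9.128 Ω
Step 3 — Bridge requires nodal analysis (the Z5 bridge couples midpoints C and D, so the two paths cannot be reduced to a simple series/parallel combination). Setting node B to ground and injecting 1 A at node A, the 3-node admittance system at A, C, D solves to V_A = Z_AB = 178.9 - j40.3 Ω = 183.4∠-12.7° Ω.
Step 4 — Source phasor: V = 6.43∠14.9° V = 6.214 + j1.653 V.
Step 5 — Ohm's law: I = V / Z_total = (6.214 + j1.653) / (178.9 - j40.3) = 0.03108 + j0.01624 A.
Step 6 — Convert to polar: |I| = 0.03506 A, ∠I = 27.6°.

I = 0.03506∠27.6° A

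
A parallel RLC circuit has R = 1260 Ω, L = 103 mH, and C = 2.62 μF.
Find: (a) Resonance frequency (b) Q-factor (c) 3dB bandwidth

Step 1 — Resonance: ω₀ = 1/√(LC) = 1/√(0.103·2.62e-06) = 1925 rad/s.
Step 2 — f₀ = ω₀/(2π) = 306.4 Hz.
Step 3 — Parallel Q: Q = R/(ω₀L) = 1260/(1925·0.103) = 6.355.
Step 4 — Bandwidth: Δω = ω₀/Q = 302.9 rad/s; BW = Δω/(2π) = 48.21 Hz.

(a) f₀ = 306.4 Hz  (b) Q = 6.355  (c) BW = 48.21 Hz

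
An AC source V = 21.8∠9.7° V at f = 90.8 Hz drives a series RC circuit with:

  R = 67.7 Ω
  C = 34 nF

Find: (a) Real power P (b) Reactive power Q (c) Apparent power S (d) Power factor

Step 1 — Angular frequency: ω = 2π·f = 2π·90.8 = 570.5 rad/s.
Step 2 — Component impedances:
  R: Z = R = 67.7 Ω
  C: Z = 1/(jωC) = -j/(ω·C) = 0 - j5.155e+04 Ω
Step 3 — Series combination: Z_total = R + C = 67.7 - j5.155e+04 Ω = 5.155e+04∠-89.9° Ω.
Step 4 — Source phasor: V = 21.8∠9.7° V = 21.49 + j3.673 V.
Step 5 — Current: I = V / Z = -7.07e-05 + j0.0004169 A = 0.0004229∠99.6° A.
Step 6 — Complex power: S = V·I* = 1.211e-05 - j0.009218 VA.
Step 7 — Real power: P = Re(S) = 1.211e-05 W.
Step 8 — Reactive power: Q = Im(S) = -0.009218 VAR.
Step 9 — Apparent power: |S| = 0.009218 VA.
Step 10 — Power factor: PF = P/|S| = 0.001313 (leading).

(a) P = 1.211e-05 W  (b) Q = -0.009218 VAR  (c) S = 0.009218 VA  (d) PF = 0.001313 (leading)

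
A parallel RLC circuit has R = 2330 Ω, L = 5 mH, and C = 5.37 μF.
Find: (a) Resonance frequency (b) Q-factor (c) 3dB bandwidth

Step 1 — Resonance: ω₀ = 1/√(LC) = 1/√(0.005·5.37e-06) = 6103 rad/s.
Step 2 — f₀ = ω₀/(2π) = 971.3 Hz.
Step 3 — Parallel Q: Q = R/(ω₀L) = 2330/(6103·0.005) = 76.36.
Step 4 — Bandwidth: Δω = ω₀/Q = 79.92 rad/s; BW = Δω/(2π) = 12.72 Hz.

(a) f₀ = 971.3 Hz  (b) Q = 76.36  (c) BW = 12.72 Hz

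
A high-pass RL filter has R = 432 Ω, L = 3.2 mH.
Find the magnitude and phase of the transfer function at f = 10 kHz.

Step 1 — Angular frequency: ω = 2π·1e+04 = 6.283e+04 rad/s.
Step 2 — Transfer function: H(jω) = jωL/(R + jωL).
Step 3 — Numerator jωL = j·201.1; denominator R + jωL = 432 + j201.1.
Step 4 — H = 0.178 + j0.3826.
Step 5 — Magnitude: |H| = 0.422 (-7.5 dB); phase: φ = 65.0°.

|H| = 0.422 (-7.5 dB), φ = 65.0°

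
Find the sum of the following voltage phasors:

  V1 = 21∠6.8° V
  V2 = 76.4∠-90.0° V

Step 1 — Convert each phasor to rectangular form:
  V1 = 21·(cos(6.8°) + j·sin(6.8°)) = 20.85 + j2.486 V
  V2 = 76.4·(cos(-90.0°) + j·sin(-90.0°)) = 0 - j76.4 V
Step 2 — Sum components: V_total = 20.85 - j73.91 V.
Step 3 — Convert to polar: |V_total| = 76.8 V, ∠V_total = -74.2°.

V_total = 76.8∠-74.2° V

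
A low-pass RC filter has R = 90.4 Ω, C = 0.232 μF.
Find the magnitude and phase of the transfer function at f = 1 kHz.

Step 1 — Angular frequency: ω = 2π·1000 = 6283 rad/s.
Step 2 — Transfer function: H(jω) = 1/(1 + jωRC).
Step 3 — Denominator: 1 + jωRC = 1 + j·6283·90.4·2.32e-07 = 1 + j0.1318.
Step 4 — H = 0.9829 - j0.1295.
Step 5 — Magnitude: |H| = 0.9914 (-0.1 dB); phase: φ = -7.5°.

|H| = 0.9914 (-0.1 dB), φ = -7.5°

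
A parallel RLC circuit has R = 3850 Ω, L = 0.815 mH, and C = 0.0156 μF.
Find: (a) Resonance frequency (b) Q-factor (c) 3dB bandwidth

Step 1 — Resonance: ω₀ = 1/√(LC) = 1/√(0.000815·1.56e-08) = 2.805e+05 rad/s.
Step 2 — f₀ = ω₀/(2π) = 4.464e+04 Hz.
Step 3 — Parallel Q: Q = R/(ω₀L) = 3850/(2.805e+05·0.000815) = 16.84.
Step 4 — Bandwidth: Δω = ω₀/Q = 1.665e+04 rad/s; BW = Δω/(2π) = 2650 Hz.

(a) f₀ = 4.464e+04 Hz  (b) Q = 16.84  (c) BW = 2650 Hz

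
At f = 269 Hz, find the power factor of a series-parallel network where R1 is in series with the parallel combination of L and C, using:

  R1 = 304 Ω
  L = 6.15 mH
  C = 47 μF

Step 1 — Angular frequency: ω = 2π·f = 2π·269 = 1690 rad/s.
Step 2 — Component impedances:
  R1: Z = R = 304 Ω
  L: Z = jωL = j·1690·0.00615 = 0 + j10.39 Ω
  C: Z = 1/(jωC) = -j/(ω·C) = 0 - j12.59 Ω
Step 3 — Parallel branch: L || C = 1/(1/L + 1/C) = 0 + j59.65 Ω.
Step 4 — Series with R1: Z_total = R1 + (L || C) = 304 + j59.65 Ω = 309.8∠11.1° Ω.
Step 5 — Power factor: PF = cos(φ) = Re(Z)/|Z| = 304/309.8 = 0.9813.
Step 6 — Type: Im(Z) = 59.65 ⇒ lagging (phase φ = 11.1°).

PF = 0.9813 (lagging, φ = 11.1°)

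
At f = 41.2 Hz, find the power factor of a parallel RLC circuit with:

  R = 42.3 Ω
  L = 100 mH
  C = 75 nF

Step 1 — Angular frequency: ω = 2π·f = 2π·41.2 = 258.9 rad/s.
Step 2 — Component impedances:
  R: Z = R = 42.3 Ω
  L: Z = jωL = j·258.9·0.1 = 0 + j25.89 Ω
  C: Z = 1/(jωC) = -j/(ω·C) = 0 - j5.151e+04 Ω
Step 3 — Parallel combination: 1/Z_total = 1/R + 1/L + 1/C; Z_total = 11.53 + j18.84 Ω = 22.09∠58.5° Ω.
Step 4 — Power factor: PF = cos(φ) = Re(Z)/|Z| = 11.534/22.088 = 0.5222.
Step 5 — Type: Im(Z) = 18.84 ⇒ lagging (phase φ = 58.5°).

PF = 0.5222 (lagging, φ = 58.5°)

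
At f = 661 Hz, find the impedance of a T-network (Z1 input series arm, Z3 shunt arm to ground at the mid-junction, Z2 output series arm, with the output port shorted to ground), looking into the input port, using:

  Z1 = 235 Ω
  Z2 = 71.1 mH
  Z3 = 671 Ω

Step 1 — Angular frequency: ω = 2π·f = 2π·661 = 4153 rad/s.
Step 2 — Component impedances:
  Z1: Z = R = 235 Ω
  Z2: Z = jωL = j·4153·0.0711 = 0 + j295.3 Ω
  Z3: Z = R = 671 Ω
Step 3 — With the output port shorted to ground, the output series arm Z2 runs from the junction to ground; the shunt arm Z3 also runs from the junction to ground. They appear in parallel: Z3 || Z2 = 108.9 + j247.4 Ω.
Step 4 — Series with input arm Z1: Z_in = Z1 + (Z3 || Z2) = 343.9 + j247.4 Ω = 423.6∠35.7° Ω.

Z = 343.9 + j247.4 Ω = 423.6∠35.7° Ω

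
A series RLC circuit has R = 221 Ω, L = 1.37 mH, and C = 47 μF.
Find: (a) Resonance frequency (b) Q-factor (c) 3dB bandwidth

Step 1 — Resonance: ω₀ = 1/√(LC) = 1/√(0.00137·4.7e-05) = 3941 rad/s.
Step 2 — f₀ = ω₀/(2π) = 627.2 Hz.
Step 3 — Series Q: Q = ω₀L/R = 3941·0.00137/221 = 0.02443.
Step 4 — Bandwidth: Δω = ω₀/Q = 1.613e+05 rad/s; BW = Δω/(2π) = 2.567e+04 Hz.

(a) f₀ = 627.2 Hz  (b) Q = 0.02443  (c) BW = 2.567e+04 Hz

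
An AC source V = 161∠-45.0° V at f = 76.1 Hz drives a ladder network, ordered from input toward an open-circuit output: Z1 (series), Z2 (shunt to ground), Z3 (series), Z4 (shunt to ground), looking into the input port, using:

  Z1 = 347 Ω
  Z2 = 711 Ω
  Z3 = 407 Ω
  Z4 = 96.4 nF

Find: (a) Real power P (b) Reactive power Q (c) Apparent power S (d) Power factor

Step 1 — Angular frequency: ω = 2π·f = 2π·76.1 = 478.2 rad/s.
Step 2 — Component impedances:
  Z1: Z = R = 347 Ω
  Z2: Z = R = 711 Ω
  Z3: Z = R = 407 Ω
  Z4: Z = 1/(jωC) = -j/(ω·C) = 0 - j2.169e+04 Ω
Step 3 — Ladder network (open output): work backward from the far end, alternating series and parallel combinations. Z_in = 1057 - j23.24 Ω = 1057∠-1.3° Ω.
Step 4 — Source phasor: V = 161∠-45.0° V = 113.8 - j113.8 V.
Step 5 — Current: I = V / Z = 0.11 - j0.1053 A = 0.1523∠-43.7° A.
Step 6 — Complex power: S = V·I* = 24.52 - j0.5391 VA.
Step 7 — Real power: P = Re(S) = 24.52 W.
Step 8 — Reactive power: Q = Im(S) = -0.5391 VAR.
Step 9 — Apparent power: |S| = 24.52 VA.
Step 10 — Power factor: PF = P/|S| = 0.9998 (leading).

(a) P = 24.52 W  (b) Q = -0.5391 VAR  (c) S = 24.52 VA  (d) PF = 0.9998 (leading)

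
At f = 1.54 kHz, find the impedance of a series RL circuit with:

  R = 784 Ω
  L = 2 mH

Step 1 — Angular frequency: ω = 2π·f = 2π·1540 = 9676 rad/s.
Step 2 — Component impedances:
  R: Z = R = 784 Ω
  L: Z = jωL = j·9676·0.002 = 0 + j19.35 Ω
Step 3 — Series combination: Z_total = R + L = 784 + j19.35 Ω = 784.2∠1.4° Ω.

Z = 784 + j19.35 Ω = 784.2∠1.4° Ω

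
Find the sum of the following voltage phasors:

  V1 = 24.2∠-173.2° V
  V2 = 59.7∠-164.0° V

Step 1 — Convert each phasor to rectangular form:
  V1 = 24.2·(cos(-173.2°) + j·sin(-173.2°)) = -24.03 - j2.865 V
  V2 = 59.7·(cos(-164.0°) + j·sin(-164.0°)) = -57.39 - j16.46 V
Step 2 — Sum components: V_total = -81.42 - j19.32 V.
Step 3 — Convert to polar: |V_total| = 83.68 V, ∠V_total = -166.7°.

V_total = 83.68∠-166.7° V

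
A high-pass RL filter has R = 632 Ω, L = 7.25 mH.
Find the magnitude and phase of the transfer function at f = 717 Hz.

Step 1 — Angular frequency: ω = 2π·717 = 4505 rad/s.
Step 2 — Transfer function: H(jω) = jωL/(R + jωL).
Step 3 — Numerator jωL = j·32.66; denominator R + jωL = 632 + j32.66.
Step 4 — H = 0.002664 + j0.05154.
Step 5 — Magnitude: |H| = 0.05161 (-25.7 dB); phase: φ = 87.0°.

|H| = 0.05161 (-25.7 dB), φ = 87.0°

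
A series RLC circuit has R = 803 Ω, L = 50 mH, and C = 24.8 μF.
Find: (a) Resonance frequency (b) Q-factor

Step 1 — Resonance condition Im(Z)=0 gives ω₀ = 1/√(LC).
Step 2 — ω₀ = 1/√(0.05·2.48e-05) = 898 rad/s.
Step 3 — f₀ = ω₀/(2π) = 142.9 Hz.
Step 4 — Series Q: Q = ω₀L/R = 898·0.05/803 = 0.05592.

(a) f₀ = 142.9 Hz  (b) Q = 0.05592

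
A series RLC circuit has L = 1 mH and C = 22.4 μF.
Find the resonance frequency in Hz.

Step 1 — Resonance condition Im(Z)=0 gives ω₀ = 1/√(LC).
Step 2 — ω₀ = 1/√(0.001·2.24e-05) = 6682 rad/s.
Step 3 — f₀ = ω₀/(2π) = 1063 Hz.

f₀ = 1063 Hz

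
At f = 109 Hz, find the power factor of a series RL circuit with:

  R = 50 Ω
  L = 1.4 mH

Step 1 — Angular frequency: ω = 2π·f = 2π·109 = 684.9 rad/s.
Step 2 — Component impedances:
  R: Z = R = 50 Ω
  L: Z = jωL = j·684.9·0.0014 = 0 + j0.9588 Ω
Step 3 — Series combination: Z_total = R + L = 50 + j0.9588 Ω = 50.01∠1.1° Ω.
Step 4 — Power factor: PF = cos(φ) = Re(Z)/|Z| = 50/50.01 = 0.9998.
Step 5 — Type: Im(Z) = 0.9588 ⇒ lagging (phase φ = 1.1°).

PF = 0.9998 (lagging, φ = 1.1°)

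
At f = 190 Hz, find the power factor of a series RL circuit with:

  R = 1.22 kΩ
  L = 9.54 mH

Step 1 — Angular frequency: ω = 2π·f = 2π·190 = 1194 rad/s.
Step 2 — Component impedances:
  R: Z = R = 1220 Ω
  L: Z = jωL = j·1194·0.00954 = 0 + j11.39 Ω
Step 3 — Series combination: Z_total = R + L = 1220 + j11.39 Ω = 1220∠0.5° Ω.
Step 4 — Power factor: PF = cos(φ) = Re(Z)/|Z| = 1220/1220 = 1.
Step 5 — Type: Im(Z) = 11.39 ⇒ lagging (phase φ = 0.5°).

PF = 1 (lagging, φ = 0.5°)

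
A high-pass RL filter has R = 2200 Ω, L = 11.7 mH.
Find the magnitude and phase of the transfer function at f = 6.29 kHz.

Step 1 — Angular frequency: ω = 2π·6290 = 3.952e+04 rad/s.
Step 2 — Transfer function: H(jω) = jωL/(R + jωL).
Step 3 — Numerator jωL = j·462.4; denominator R + jωL = 2200 + j462.4.
Step 4 — H = 0.04231 + j0.2013.
Step 5 — Magnitude: |H| = 0.2057 (-13.7 dB); phase: φ = 78.1°.

|H| = 0.2057 (-13.7 dB), φ = 78.1°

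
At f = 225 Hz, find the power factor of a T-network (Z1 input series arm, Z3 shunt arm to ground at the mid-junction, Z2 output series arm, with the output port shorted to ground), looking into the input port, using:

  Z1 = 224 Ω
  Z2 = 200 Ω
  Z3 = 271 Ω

Step 1 — Angular frequency: ω = 2π·f = 2π·225 = 1414 rad/s.
Step 2 — Component impedances:
  Z1: Z = R = 224 Ω
  Z2: Z = R = 200 Ω
  Z3: Z = R = 271 Ω
Step 3 — With the output port shorted to ground, the output series arm Z2 runs from the junction to ground; the shunt arm Z3 also runs from the junction to ground. They appear in parallel: Z3 || Z2 = 115.1 Ω.
Step 4 — Series with input arm Z1: Z_in = Z1 + (Z3 || Z2) = 339.1 Ω = 339.1∠0.0° Ω.
Step 5 — Power factor: PF = cos(φ) = Re(Z)/|Z| = 339.1/339.1 = 1.
Step 6 — Type: Im(Z) = 0 ⇒ unity (phase φ = 0.0°).

PF = 1 (unity, φ = 0.0°)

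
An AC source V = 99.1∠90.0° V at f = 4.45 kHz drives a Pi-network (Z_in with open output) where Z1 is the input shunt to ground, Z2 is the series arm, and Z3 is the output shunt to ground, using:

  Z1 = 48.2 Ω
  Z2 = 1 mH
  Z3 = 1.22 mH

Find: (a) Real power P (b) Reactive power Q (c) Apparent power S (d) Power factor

Step 1 — Angular frequency: ω = 2π·f = 2π·4450 = 2.796e+04 rad/s.
Step 2 — Component impedances:
  Z1: Z = R = 48.2 Ω
  Z2: Z = jωL = j·2.796e+04·0.001 = 0 + j27.96 Ω
  Z3: Z = jωL = j·2.796e+04·0.00122 = 0 + j34.11 Ω
Step 3 — With open output, the series arm Z2 and the output shunt Z3 appear in series to ground: Z2 + Z3 = 0 + j62.07 Ω.
Step 4 — Parallel with input shunt Z1: Z_in = Z1 || (Z2 + Z3) = 30.07 + j23.35 Ω = 38.07∠37.8° Ω.
Step 5 — Source phasor: V = 99.1∠90.0° V = 0 + j99.1 V.
Step 6 — Current: I = V / Z = 1.597 + j2.056 A = 2.603∠52.2° A.
Step 7 — Complex power: S = V·I* = 203.8 + j158.2 VA.
Step 8 — Real power: P = Re(S) = 203.8 W.
Step 9 — Reactive power: Q = Im(S) = 158.2 VAR.
Step 10 — Apparent power: |S| = 258 VA.
Step 11 — Power factor: PF = P/|S| = 0.7898 (lagging).

(a) P = 203.8 W  (b) Q = 158.2 VAR  (c) S = 258 VA  (d) PF = 0.7898 (lagging)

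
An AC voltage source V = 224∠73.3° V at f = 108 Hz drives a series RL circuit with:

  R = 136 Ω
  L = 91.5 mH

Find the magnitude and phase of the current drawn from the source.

Step 1 — Angular frequency: ω = 2π·f = 2π·108 = 678.6 rad/s.
Step 2 — Component impedances:
  R: Z = R = 136 Ω
  L: Z = jωL = j·678.6·0.0915 = 0 + j62.09 Ω
Step 3 — Series combination: Z_total = R + L = 136 + j62.09 Ω = 149.5∠24.5° Ω.
Step 4 — Source phasor: V = 224∠73.3° V = 64.37 + j214.6 V.
Step 5 — Ohm's law: I = V / Z_total = (64.37 + j214.6) / (136 + j62.09) = 0.9877 + j1.127 A.
Step 6 — Convert to polar: |I| = 1.498 A, ∠I = 48.8°.

I = 1.498∠48.8° A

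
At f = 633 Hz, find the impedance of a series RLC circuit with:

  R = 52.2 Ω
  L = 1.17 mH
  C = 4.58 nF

Step 1 — Angular frequency: ω = 2π·f = 2π·633 = 3977 rad/s.
Step 2 — Component impedances:
  R: Z = R = 52.2 Ω
  L: Z = jωL = j·3977·0.00117 = 0 + j4.653 Ω
  C: Z = 1/(jωC) = -j/(ω·C) = 0 - j5.49e+04 Ω
Step 3 — Series combination: Z_total = R + L + C = 52.2 - j5.489e+04 Ω = 5.489e+04∠-89.9° Ω.

Z = 52.2 - j5.489e+04 Ω = 5.489e+04∠-89.9° Ω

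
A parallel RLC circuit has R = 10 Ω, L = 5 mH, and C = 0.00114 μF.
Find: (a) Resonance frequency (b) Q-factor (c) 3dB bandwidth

Step 1 — Resonance: ω₀ = 1/√(LC) = 1/√(0.005·1.14e-09) = 4.189e+05 rad/s.
Step 2 — f₀ = ω₀/(2π) = 6.666e+04 Hz.
Step 3 — Parallel Q: Q = R/(ω₀L) = 10/(4.189e+05·0.005) = 0.004775.
Step 4 — Bandwidth: Δω = ω₀/Q = 8.772e+07 rad/s; BW = Δω/(2π) = 1.396e+07 Hz.

(a) f₀ = 6.666e+04 Hz  (b) Q = 0.004775  (c) BW = 1.396e+07 Hz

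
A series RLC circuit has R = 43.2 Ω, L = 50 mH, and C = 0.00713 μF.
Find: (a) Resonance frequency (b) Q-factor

Step 1 — Resonance condition Im(Z)=0 gives ω₀ = 1/√(LC).
Step 2 — ω₀ = 1/√(0.05·7.13e-09) = 5.296e+04 rad/s.
Step 3 — f₀ = ω₀/(2π) = 8429 Hz.
Step 4 — Series Q: Q = ω₀L/R = 5.296e+04·0.05/43.2 = 61.3.

(a) f₀ = 8429 Hz  (b) Q = 61.3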